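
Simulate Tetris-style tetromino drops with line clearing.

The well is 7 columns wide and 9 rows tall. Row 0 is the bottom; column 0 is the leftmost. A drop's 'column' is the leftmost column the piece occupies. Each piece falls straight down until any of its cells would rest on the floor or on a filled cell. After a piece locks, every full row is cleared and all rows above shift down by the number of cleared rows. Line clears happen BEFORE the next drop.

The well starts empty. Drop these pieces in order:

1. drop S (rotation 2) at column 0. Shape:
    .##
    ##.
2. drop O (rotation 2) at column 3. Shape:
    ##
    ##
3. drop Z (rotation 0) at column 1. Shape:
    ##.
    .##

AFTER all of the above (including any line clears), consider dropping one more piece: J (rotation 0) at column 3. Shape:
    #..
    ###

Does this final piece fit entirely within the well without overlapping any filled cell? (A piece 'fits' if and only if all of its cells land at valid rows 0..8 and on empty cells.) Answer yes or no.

Answer: yes

Derivation:
Drop 1: S rot2 at col 0 lands with bottom-row=0; cleared 0 line(s) (total 0); column heights now [1 2 2 0 0 0 0], max=2
Drop 2: O rot2 at col 3 lands with bottom-row=0; cleared 0 line(s) (total 0); column heights now [1 2 2 2 2 0 0], max=2
Drop 3: Z rot0 at col 1 lands with bottom-row=2; cleared 0 line(s) (total 0); column heights now [1 4 4 3 2 0 0], max=4
Test piece J rot0 at col 3 (width 3): heights before test = [1 4 4 3 2 0 0]; fits = True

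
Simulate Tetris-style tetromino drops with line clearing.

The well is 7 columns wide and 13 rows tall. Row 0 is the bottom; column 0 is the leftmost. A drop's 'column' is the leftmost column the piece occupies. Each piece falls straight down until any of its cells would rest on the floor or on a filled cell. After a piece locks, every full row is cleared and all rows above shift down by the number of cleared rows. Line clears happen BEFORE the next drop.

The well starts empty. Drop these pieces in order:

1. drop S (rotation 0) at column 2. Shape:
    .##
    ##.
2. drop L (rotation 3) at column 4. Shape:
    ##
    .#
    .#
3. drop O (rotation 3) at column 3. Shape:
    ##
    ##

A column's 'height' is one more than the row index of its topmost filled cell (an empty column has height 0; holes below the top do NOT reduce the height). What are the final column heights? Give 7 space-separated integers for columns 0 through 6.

Drop 1: S rot0 at col 2 lands with bottom-row=0; cleared 0 line(s) (total 0); column heights now [0 0 1 2 2 0 0], max=2
Drop 2: L rot3 at col 4 lands with bottom-row=0; cleared 0 line(s) (total 0); column heights now [0 0 1 2 3 3 0], max=3
Drop 3: O rot3 at col 3 lands with bottom-row=3; cleared 0 line(s) (total 0); column heights now [0 0 1 5 5 3 0], max=5

Answer: 0 0 1 5 5 3 0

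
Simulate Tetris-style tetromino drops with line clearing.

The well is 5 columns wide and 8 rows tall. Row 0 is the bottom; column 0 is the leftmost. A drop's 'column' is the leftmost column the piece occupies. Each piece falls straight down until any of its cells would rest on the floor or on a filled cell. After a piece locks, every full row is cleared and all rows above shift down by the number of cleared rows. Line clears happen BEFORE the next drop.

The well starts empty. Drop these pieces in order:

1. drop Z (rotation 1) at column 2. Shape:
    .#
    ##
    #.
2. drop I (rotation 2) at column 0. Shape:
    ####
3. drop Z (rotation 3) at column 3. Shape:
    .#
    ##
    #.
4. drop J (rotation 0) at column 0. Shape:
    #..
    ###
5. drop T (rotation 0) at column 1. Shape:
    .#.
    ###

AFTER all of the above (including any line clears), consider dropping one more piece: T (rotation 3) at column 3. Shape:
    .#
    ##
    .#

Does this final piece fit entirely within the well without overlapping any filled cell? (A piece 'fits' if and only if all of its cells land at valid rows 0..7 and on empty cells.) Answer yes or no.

Drop 1: Z rot1 at col 2 lands with bottom-row=0; cleared 0 line(s) (total 0); column heights now [0 0 2 3 0], max=3
Drop 2: I rot2 at col 0 lands with bottom-row=3; cleared 0 line(s) (total 0); column heights now [4 4 4 4 0], max=4
Drop 3: Z rot3 at col 3 lands with bottom-row=4; cleared 0 line(s) (total 0); column heights now [4 4 4 6 7], max=7
Drop 4: J rot0 at col 0 lands with bottom-row=4; cleared 0 line(s) (total 0); column heights now [6 5 5 6 7], max=7
Drop 5: T rot0 at col 1 lands with bottom-row=6; cleared 0 line(s) (total 0); column heights now [6 7 8 7 7], max=8
Test piece T rot3 at col 3 (width 2): heights before test = [6 7 8 7 7]; fits = False

Answer: no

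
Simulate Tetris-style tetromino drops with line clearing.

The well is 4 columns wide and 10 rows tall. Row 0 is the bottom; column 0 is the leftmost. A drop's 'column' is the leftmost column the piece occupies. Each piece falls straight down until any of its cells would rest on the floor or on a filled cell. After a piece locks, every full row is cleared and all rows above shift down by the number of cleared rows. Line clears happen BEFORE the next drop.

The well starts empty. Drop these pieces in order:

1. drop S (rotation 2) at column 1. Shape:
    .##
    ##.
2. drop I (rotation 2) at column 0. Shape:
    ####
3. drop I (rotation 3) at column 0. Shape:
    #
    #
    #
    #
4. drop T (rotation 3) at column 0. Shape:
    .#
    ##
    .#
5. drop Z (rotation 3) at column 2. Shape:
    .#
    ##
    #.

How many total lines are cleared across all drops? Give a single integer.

Answer: 2

Derivation:
Drop 1: S rot2 at col 1 lands with bottom-row=0; cleared 0 line(s) (total 0); column heights now [0 1 2 2], max=2
Drop 2: I rot2 at col 0 lands with bottom-row=2; cleared 1 line(s) (total 1); column heights now [0 1 2 2], max=2
Drop 3: I rot3 at col 0 lands with bottom-row=0; cleared 0 line(s) (total 1); column heights now [4 1 2 2], max=4
Drop 4: T rot3 at col 0 lands with bottom-row=3; cleared 0 line(s) (total 1); column heights now [5 6 2 2], max=6
Drop 5: Z rot3 at col 2 lands with bottom-row=2; cleared 1 line(s) (total 2); column heights now [4 5 3 4], max=5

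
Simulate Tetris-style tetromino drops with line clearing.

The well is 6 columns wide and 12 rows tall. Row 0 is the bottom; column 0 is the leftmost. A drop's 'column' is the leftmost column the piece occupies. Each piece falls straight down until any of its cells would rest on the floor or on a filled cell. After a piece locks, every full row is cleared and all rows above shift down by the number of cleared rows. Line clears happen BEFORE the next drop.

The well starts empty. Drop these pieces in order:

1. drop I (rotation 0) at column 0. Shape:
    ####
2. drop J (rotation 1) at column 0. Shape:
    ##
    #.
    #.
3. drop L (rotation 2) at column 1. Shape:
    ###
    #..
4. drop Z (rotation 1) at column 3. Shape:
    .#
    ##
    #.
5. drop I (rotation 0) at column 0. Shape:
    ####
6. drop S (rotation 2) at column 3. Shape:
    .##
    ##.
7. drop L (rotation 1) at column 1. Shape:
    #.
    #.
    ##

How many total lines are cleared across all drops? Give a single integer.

Answer: 0

Derivation:
Drop 1: I rot0 at col 0 lands with bottom-row=0; cleared 0 line(s) (total 0); column heights now [1 1 1 1 0 0], max=1
Drop 2: J rot1 at col 0 lands with bottom-row=1; cleared 0 line(s) (total 0); column heights now [4 4 1 1 0 0], max=4
Drop 3: L rot2 at col 1 lands with bottom-row=4; cleared 0 line(s) (total 0); column heights now [4 6 6 6 0 0], max=6
Drop 4: Z rot1 at col 3 lands with bottom-row=6; cleared 0 line(s) (total 0); column heights now [4 6 6 8 9 0], max=9
Drop 5: I rot0 at col 0 lands with bottom-row=8; cleared 0 line(s) (total 0); column heights now [9 9 9 9 9 0], max=9
Drop 6: S rot2 at col 3 lands with bottom-row=9; cleared 0 line(s) (total 0); column heights now [9 9 9 10 11 11], max=11
Drop 7: L rot1 at col 1 lands with bottom-row=9; cleared 0 line(s) (total 0); column heights now [9 12 10 10 11 11], max=12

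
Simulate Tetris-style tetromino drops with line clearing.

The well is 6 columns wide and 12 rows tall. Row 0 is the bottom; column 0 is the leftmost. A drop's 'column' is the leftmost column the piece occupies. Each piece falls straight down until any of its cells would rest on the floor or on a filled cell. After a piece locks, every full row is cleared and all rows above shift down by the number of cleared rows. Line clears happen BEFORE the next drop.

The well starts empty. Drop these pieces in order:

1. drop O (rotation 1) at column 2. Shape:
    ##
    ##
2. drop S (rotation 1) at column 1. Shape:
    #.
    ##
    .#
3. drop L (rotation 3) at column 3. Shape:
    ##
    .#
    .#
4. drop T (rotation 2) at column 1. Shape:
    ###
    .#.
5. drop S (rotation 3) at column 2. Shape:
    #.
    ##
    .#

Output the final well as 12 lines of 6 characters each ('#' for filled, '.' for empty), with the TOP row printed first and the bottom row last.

Answer: ......
......
......
..#...
..##..
...#..
.###..
.##...
.##...
..###.
..###.
..###.

Derivation:
Drop 1: O rot1 at col 2 lands with bottom-row=0; cleared 0 line(s) (total 0); column heights now [0 0 2 2 0 0], max=2
Drop 2: S rot1 at col 1 lands with bottom-row=2; cleared 0 line(s) (total 0); column heights now [0 5 4 2 0 0], max=5
Drop 3: L rot3 at col 3 lands with bottom-row=0; cleared 0 line(s) (total 0); column heights now [0 5 4 3 3 0], max=5
Drop 4: T rot2 at col 1 lands with bottom-row=4; cleared 0 line(s) (total 0); column heights now [0 6 6 6 3 0], max=6
Drop 5: S rot3 at col 2 lands with bottom-row=6; cleared 0 line(s) (total 0); column heights now [0 6 9 8 3 0], max=9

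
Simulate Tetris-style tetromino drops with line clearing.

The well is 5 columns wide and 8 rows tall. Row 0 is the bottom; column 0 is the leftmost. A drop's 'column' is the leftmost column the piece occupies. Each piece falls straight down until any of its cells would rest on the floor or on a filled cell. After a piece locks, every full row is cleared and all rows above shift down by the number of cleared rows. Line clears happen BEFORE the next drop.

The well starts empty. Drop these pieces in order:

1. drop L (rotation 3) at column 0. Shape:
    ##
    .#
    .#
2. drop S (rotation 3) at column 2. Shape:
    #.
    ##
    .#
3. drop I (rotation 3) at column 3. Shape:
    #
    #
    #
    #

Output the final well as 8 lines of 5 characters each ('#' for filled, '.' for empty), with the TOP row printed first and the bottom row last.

Answer: .....
.....
...#.
...#.
...#.
####.
.###.
.#.#.

Derivation:
Drop 1: L rot3 at col 0 lands with bottom-row=0; cleared 0 line(s) (total 0); column heights now [3 3 0 0 0], max=3
Drop 2: S rot3 at col 2 lands with bottom-row=0; cleared 0 line(s) (total 0); column heights now [3 3 3 2 0], max=3
Drop 3: I rot3 at col 3 lands with bottom-row=2; cleared 0 line(s) (total 0); column heights now [3 3 3 6 0], max=6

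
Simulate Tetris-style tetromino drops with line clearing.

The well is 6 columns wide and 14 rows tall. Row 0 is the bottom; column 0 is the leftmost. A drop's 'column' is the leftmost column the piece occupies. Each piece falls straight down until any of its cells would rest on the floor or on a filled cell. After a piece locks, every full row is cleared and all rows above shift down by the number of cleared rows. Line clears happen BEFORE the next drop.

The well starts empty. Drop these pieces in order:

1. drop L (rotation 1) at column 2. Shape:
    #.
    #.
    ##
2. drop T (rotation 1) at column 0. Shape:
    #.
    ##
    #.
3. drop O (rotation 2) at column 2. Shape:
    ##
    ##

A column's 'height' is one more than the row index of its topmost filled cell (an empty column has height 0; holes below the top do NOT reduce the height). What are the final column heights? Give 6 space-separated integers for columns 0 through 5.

Drop 1: L rot1 at col 2 lands with bottom-row=0; cleared 0 line(s) (total 0); column heights now [0 0 3 1 0 0], max=3
Drop 2: T rot1 at col 0 lands with bottom-row=0; cleared 0 line(s) (total 0); column heights now [3 2 3 1 0 0], max=3
Drop 3: O rot2 at col 2 lands with bottom-row=3; cleared 0 line(s) (total 0); column heights now [3 2 5 5 0 0], max=5

Answer: 3 2 5 5 0 0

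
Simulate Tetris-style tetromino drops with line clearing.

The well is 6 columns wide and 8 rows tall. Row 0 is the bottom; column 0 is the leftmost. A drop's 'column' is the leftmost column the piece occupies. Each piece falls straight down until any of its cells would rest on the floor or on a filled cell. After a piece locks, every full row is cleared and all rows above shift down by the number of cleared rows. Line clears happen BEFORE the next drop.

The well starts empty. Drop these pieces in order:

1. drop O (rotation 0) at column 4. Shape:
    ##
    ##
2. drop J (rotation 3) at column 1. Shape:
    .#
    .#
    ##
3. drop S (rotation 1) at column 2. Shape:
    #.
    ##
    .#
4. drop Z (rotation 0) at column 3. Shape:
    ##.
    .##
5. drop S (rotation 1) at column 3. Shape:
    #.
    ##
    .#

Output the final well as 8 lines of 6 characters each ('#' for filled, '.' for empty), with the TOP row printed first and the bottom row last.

Answer: ...#..
...##.
....#.
..###.
..####
..##..
..#.##
.##.##

Derivation:
Drop 1: O rot0 at col 4 lands with bottom-row=0; cleared 0 line(s) (total 0); column heights now [0 0 0 0 2 2], max=2
Drop 2: J rot3 at col 1 lands with bottom-row=0; cleared 0 line(s) (total 0); column heights now [0 1 3 0 2 2], max=3
Drop 3: S rot1 at col 2 lands with bottom-row=2; cleared 0 line(s) (total 0); column heights now [0 1 5 4 2 2], max=5
Drop 4: Z rot0 at col 3 lands with bottom-row=3; cleared 0 line(s) (total 0); column heights now [0 1 5 5 5 4], max=5
Drop 5: S rot1 at col 3 lands with bottom-row=5; cleared 0 line(s) (total 0); column heights now [0 1 5 8 7 4], max=8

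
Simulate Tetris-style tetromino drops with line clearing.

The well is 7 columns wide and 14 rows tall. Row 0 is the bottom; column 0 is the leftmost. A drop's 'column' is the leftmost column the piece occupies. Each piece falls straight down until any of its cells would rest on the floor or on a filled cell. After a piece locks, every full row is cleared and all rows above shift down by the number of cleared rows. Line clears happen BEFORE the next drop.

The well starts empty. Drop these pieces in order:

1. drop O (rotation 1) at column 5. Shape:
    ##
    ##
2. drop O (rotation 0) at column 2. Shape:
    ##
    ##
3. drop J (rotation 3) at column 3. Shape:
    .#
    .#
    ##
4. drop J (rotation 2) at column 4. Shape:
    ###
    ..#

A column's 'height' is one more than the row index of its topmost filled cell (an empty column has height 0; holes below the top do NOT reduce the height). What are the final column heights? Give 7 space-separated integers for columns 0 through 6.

Drop 1: O rot1 at col 5 lands with bottom-row=0; cleared 0 line(s) (total 0); column heights now [0 0 0 0 0 2 2], max=2
Drop 2: O rot0 at col 2 lands with bottom-row=0; cleared 0 line(s) (total 0); column heights now [0 0 2 2 0 2 2], max=2
Drop 3: J rot3 at col 3 lands with bottom-row=2; cleared 0 line(s) (total 0); column heights now [0 0 2 3 5 2 2], max=5
Drop 4: J rot2 at col 4 lands with bottom-row=4; cleared 0 line(s) (total 0); column heights now [0 0 2 3 6 6 6], max=6

Answer: 0 0 2 3 6 6 6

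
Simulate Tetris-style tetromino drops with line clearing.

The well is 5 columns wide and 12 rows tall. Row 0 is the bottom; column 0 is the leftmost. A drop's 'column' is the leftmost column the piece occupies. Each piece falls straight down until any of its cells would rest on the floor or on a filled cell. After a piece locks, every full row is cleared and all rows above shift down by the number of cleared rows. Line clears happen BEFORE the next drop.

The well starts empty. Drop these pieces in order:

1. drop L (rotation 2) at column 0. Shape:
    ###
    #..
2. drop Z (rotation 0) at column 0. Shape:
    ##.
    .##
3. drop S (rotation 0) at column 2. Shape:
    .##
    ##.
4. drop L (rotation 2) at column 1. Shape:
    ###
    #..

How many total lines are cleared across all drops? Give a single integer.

Answer: 0

Derivation:
Drop 1: L rot2 at col 0 lands with bottom-row=0; cleared 0 line(s) (total 0); column heights now [2 2 2 0 0], max=2
Drop 2: Z rot0 at col 0 lands with bottom-row=2; cleared 0 line(s) (total 0); column heights now [4 4 3 0 0], max=4
Drop 3: S rot0 at col 2 lands with bottom-row=3; cleared 0 line(s) (total 0); column heights now [4 4 4 5 5], max=5
Drop 4: L rot2 at col 1 lands with bottom-row=4; cleared 0 line(s) (total 0); column heights now [4 6 6 6 5], max=6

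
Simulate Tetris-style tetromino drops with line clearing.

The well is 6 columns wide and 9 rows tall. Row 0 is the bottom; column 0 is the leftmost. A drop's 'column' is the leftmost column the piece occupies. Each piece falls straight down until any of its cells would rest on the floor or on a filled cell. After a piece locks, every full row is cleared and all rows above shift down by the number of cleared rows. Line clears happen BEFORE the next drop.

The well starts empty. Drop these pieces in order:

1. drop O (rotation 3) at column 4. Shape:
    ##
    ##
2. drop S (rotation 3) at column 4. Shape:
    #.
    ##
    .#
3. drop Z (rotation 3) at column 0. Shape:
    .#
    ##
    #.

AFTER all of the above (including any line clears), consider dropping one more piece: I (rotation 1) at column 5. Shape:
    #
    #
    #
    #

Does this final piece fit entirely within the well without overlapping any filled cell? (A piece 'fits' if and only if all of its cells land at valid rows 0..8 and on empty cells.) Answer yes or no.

Drop 1: O rot3 at col 4 lands with bottom-row=0; cleared 0 line(s) (total 0); column heights now [0 0 0 0 2 2], max=2
Drop 2: S rot3 at col 4 lands with bottom-row=2; cleared 0 line(s) (total 0); column heights now [0 0 0 0 5 4], max=5
Drop 3: Z rot3 at col 0 lands with bottom-row=0; cleared 0 line(s) (total 0); column heights now [2 3 0 0 5 4], max=5
Test piece I rot1 at col 5 (width 1): heights before test = [2 3 0 0 5 4]; fits = True

Answer: yes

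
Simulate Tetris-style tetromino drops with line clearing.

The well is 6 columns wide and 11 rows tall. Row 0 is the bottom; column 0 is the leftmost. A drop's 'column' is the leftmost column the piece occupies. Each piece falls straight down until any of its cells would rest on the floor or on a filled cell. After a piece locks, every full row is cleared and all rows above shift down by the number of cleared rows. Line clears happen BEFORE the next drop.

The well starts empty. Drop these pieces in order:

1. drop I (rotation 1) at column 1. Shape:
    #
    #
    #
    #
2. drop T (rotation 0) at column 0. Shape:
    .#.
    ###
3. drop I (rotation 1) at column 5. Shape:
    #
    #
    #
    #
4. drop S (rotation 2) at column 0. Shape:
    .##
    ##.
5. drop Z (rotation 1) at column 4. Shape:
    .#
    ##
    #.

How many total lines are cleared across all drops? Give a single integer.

Drop 1: I rot1 at col 1 lands with bottom-row=0; cleared 0 line(s) (total 0); column heights now [0 4 0 0 0 0], max=4
Drop 2: T rot0 at col 0 lands with bottom-row=4; cleared 0 line(s) (total 0); column heights now [5 6 5 0 0 0], max=6
Drop 3: I rot1 at col 5 lands with bottom-row=0; cleared 0 line(s) (total 0); column heights now [5 6 5 0 0 4], max=6
Drop 4: S rot2 at col 0 lands with bottom-row=6; cleared 0 line(s) (total 0); column heights now [7 8 8 0 0 4], max=8
Drop 5: Z rot1 at col 4 lands with bottom-row=3; cleared 0 line(s) (total 0); column heights now [7 8 8 0 5 6], max=8

Answer: 0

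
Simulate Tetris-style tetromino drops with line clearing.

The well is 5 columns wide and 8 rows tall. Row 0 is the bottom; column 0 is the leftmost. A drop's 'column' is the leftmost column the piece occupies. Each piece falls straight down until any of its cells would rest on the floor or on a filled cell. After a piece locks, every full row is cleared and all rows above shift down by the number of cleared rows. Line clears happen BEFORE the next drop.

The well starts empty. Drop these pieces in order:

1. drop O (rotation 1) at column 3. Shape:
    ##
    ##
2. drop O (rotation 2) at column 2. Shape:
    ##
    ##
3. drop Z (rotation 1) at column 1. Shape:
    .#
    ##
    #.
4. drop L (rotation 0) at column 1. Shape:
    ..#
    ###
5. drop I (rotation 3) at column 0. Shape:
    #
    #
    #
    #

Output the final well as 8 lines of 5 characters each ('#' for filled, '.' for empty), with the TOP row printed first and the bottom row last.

Answer: ...#.
.###.
..#..
.##..
####.
#.##.
#..##
#..##

Derivation:
Drop 1: O rot1 at col 3 lands with bottom-row=0; cleared 0 line(s) (total 0); column heights now [0 0 0 2 2], max=2
Drop 2: O rot2 at col 2 lands with bottom-row=2; cleared 0 line(s) (total 0); column heights now [0 0 4 4 2], max=4
Drop 3: Z rot1 at col 1 lands with bottom-row=3; cleared 0 line(s) (total 0); column heights now [0 5 6 4 2], max=6
Drop 4: L rot0 at col 1 lands with bottom-row=6; cleared 0 line(s) (total 0); column heights now [0 7 7 8 2], max=8
Drop 5: I rot3 at col 0 lands with bottom-row=0; cleared 0 line(s) (total 0); column heights now [4 7 7 8 2], max=8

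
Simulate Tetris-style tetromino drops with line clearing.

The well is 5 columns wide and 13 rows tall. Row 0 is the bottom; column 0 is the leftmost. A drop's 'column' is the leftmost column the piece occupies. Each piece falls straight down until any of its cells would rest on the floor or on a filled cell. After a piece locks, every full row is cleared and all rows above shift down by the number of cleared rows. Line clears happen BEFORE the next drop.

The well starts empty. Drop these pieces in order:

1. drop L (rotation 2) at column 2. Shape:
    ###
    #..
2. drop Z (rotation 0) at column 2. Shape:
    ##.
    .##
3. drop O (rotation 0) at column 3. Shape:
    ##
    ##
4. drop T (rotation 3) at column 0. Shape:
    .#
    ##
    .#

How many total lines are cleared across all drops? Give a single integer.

Drop 1: L rot2 at col 2 lands with bottom-row=0; cleared 0 line(s) (total 0); column heights now [0 0 2 2 2], max=2
Drop 2: Z rot0 at col 2 lands with bottom-row=2; cleared 0 line(s) (total 0); column heights now [0 0 4 4 3], max=4
Drop 3: O rot0 at col 3 lands with bottom-row=4; cleared 0 line(s) (total 0); column heights now [0 0 4 6 6], max=6
Drop 4: T rot3 at col 0 lands with bottom-row=0; cleared 1 line(s) (total 1); column heights now [0 2 3 5 5], max=5

Answer: 1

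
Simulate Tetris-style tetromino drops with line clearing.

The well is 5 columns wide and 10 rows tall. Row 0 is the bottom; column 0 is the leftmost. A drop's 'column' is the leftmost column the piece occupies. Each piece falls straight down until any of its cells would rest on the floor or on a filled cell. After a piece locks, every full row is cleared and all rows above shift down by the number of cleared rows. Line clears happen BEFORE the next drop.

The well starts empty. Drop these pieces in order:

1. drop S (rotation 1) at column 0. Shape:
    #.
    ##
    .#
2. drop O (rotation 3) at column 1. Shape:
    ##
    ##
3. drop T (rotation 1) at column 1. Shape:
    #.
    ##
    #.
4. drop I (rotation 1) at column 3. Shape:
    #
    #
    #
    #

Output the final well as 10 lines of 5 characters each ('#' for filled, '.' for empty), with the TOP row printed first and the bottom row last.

Answer: .....
.....
.....
.#...
.##..
.#...
.###.
####.
##.#.
.#.#.

Derivation:
Drop 1: S rot1 at col 0 lands with bottom-row=0; cleared 0 line(s) (total 0); column heights now [3 2 0 0 0], max=3
Drop 2: O rot3 at col 1 lands with bottom-row=2; cleared 0 line(s) (total 0); column heights now [3 4 4 0 0], max=4
Drop 3: T rot1 at col 1 lands with bottom-row=4; cleared 0 line(s) (total 0); column heights now [3 7 6 0 0], max=7
Drop 4: I rot1 at col 3 lands with bottom-row=0; cleared 0 line(s) (total 0); column heights now [3 7 6 4 0], max=7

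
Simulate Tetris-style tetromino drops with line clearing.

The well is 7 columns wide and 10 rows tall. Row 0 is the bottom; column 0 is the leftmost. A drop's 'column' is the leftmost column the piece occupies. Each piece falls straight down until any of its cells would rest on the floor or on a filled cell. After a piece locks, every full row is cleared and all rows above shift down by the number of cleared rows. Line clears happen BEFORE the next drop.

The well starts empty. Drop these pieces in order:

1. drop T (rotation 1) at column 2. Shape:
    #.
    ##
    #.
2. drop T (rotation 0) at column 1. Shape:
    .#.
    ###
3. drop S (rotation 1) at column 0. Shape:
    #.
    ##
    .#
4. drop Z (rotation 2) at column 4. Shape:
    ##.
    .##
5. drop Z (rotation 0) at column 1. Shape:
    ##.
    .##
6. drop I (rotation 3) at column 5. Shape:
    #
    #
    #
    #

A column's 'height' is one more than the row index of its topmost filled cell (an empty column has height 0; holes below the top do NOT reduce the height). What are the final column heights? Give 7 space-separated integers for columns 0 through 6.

Answer: 7 7 7 6 2 6 1

Derivation:
Drop 1: T rot1 at col 2 lands with bottom-row=0; cleared 0 line(s) (total 0); column heights now [0 0 3 2 0 0 0], max=3
Drop 2: T rot0 at col 1 lands with bottom-row=3; cleared 0 line(s) (total 0); column heights now [0 4 5 4 0 0 0], max=5
Drop 3: S rot1 at col 0 lands with bottom-row=4; cleared 0 line(s) (total 0); column heights now [7 6 5 4 0 0 0], max=7
Drop 4: Z rot2 at col 4 lands with bottom-row=0; cleared 0 line(s) (total 0); column heights now [7 6 5 4 2 2 1], max=7
Drop 5: Z rot0 at col 1 lands with bottom-row=5; cleared 0 line(s) (total 0); column heights now [7 7 7 6 2 2 1], max=7
Drop 6: I rot3 at col 5 lands with bottom-row=2; cleared 0 line(s) (total 0); column heights now [7 7 7 6 2 6 1], max=7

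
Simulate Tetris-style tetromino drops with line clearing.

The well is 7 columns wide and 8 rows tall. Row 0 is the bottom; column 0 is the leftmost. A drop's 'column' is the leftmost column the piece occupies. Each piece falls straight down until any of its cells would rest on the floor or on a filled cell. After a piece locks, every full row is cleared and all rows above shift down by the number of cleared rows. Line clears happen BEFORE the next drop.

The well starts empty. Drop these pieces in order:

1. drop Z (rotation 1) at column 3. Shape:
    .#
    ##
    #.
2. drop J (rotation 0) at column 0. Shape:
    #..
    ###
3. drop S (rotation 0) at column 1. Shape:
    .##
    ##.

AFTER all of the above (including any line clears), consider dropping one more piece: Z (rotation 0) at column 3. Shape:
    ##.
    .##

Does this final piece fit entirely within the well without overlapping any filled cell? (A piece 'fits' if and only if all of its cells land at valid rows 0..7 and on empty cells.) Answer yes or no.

Answer: yes

Derivation:
Drop 1: Z rot1 at col 3 lands with bottom-row=0; cleared 0 line(s) (total 0); column heights now [0 0 0 2 3 0 0], max=3
Drop 2: J rot0 at col 0 lands with bottom-row=0; cleared 0 line(s) (total 0); column heights now [2 1 1 2 3 0 0], max=3
Drop 3: S rot0 at col 1 lands with bottom-row=1; cleared 0 line(s) (total 0); column heights now [2 2 3 3 3 0 0], max=3
Test piece Z rot0 at col 3 (width 3): heights before test = [2 2 3 3 3 0 0]; fits = True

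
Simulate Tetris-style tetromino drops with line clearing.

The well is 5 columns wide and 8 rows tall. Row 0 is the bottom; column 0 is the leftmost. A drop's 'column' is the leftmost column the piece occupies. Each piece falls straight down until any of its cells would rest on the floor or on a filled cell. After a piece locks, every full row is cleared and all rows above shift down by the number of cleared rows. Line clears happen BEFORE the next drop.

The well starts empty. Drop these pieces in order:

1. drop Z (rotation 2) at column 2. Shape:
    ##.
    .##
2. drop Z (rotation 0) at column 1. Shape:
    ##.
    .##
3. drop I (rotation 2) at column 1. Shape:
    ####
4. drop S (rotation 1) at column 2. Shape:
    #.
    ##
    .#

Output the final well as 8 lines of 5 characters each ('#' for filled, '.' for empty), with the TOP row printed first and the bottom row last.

Answer: ..#..
..##.
...#.
.####
.##..
..##.
..##.
...##

Derivation:
Drop 1: Z rot2 at col 2 lands with bottom-row=0; cleared 0 line(s) (total 0); column heights now [0 0 2 2 1], max=2
Drop 2: Z rot0 at col 1 lands with bottom-row=2; cleared 0 line(s) (total 0); column heights now [0 4 4 3 1], max=4
Drop 3: I rot2 at col 1 lands with bottom-row=4; cleared 0 line(s) (total 0); column heights now [0 5 5 5 5], max=5
Drop 4: S rot1 at col 2 lands with bottom-row=5; cleared 0 line(s) (total 0); column heights now [0 5 8 7 5], max=8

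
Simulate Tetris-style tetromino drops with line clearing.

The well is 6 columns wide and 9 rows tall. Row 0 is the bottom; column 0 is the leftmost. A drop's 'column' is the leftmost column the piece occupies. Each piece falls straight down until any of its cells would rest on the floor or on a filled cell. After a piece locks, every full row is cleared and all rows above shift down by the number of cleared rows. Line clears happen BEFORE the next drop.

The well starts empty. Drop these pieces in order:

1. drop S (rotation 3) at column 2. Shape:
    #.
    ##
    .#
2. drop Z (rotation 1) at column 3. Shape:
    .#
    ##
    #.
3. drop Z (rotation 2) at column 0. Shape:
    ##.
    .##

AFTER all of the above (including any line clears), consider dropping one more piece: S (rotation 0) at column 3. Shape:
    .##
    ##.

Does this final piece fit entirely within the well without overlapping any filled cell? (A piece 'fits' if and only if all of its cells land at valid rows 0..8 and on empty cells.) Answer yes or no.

Drop 1: S rot3 at col 2 lands with bottom-row=0; cleared 0 line(s) (total 0); column heights now [0 0 3 2 0 0], max=3
Drop 2: Z rot1 at col 3 lands with bottom-row=2; cleared 0 line(s) (total 0); column heights now [0 0 3 4 5 0], max=5
Drop 3: Z rot2 at col 0 lands with bottom-row=3; cleared 0 line(s) (total 0); column heights now [5 5 4 4 5 0], max=5
Test piece S rot0 at col 3 (width 3): heights before test = [5 5 4 4 5 0]; fits = True

Answer: yes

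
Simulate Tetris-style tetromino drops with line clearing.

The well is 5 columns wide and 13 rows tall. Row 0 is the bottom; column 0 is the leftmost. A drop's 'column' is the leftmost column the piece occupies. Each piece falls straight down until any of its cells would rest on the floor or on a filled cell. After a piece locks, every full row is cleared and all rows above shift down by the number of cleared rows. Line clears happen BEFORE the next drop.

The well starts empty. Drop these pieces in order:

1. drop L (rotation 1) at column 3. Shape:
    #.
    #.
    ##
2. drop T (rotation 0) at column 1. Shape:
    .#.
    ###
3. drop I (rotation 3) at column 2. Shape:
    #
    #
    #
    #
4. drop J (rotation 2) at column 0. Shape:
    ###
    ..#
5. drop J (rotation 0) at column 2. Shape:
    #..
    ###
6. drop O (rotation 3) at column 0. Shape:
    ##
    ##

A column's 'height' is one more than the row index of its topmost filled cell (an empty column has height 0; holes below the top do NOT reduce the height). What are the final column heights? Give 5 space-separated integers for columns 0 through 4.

Answer: 12 12 12 4 1

Derivation:
Drop 1: L rot1 at col 3 lands with bottom-row=0; cleared 0 line(s) (total 0); column heights now [0 0 0 3 1], max=3
Drop 2: T rot0 at col 1 lands with bottom-row=3; cleared 0 line(s) (total 0); column heights now [0 4 5 4 1], max=5
Drop 3: I rot3 at col 2 lands with bottom-row=5; cleared 0 line(s) (total 0); column heights now [0 4 9 4 1], max=9
Drop 4: J rot2 at col 0 lands with bottom-row=9; cleared 0 line(s) (total 0); column heights now [11 11 11 4 1], max=11
Drop 5: J rot0 at col 2 lands with bottom-row=11; cleared 0 line(s) (total 0); column heights now [11 11 13 12 12], max=13
Drop 6: O rot3 at col 0 lands with bottom-row=11; cleared 1 line(s) (total 1); column heights now [12 12 12 4 1], max=12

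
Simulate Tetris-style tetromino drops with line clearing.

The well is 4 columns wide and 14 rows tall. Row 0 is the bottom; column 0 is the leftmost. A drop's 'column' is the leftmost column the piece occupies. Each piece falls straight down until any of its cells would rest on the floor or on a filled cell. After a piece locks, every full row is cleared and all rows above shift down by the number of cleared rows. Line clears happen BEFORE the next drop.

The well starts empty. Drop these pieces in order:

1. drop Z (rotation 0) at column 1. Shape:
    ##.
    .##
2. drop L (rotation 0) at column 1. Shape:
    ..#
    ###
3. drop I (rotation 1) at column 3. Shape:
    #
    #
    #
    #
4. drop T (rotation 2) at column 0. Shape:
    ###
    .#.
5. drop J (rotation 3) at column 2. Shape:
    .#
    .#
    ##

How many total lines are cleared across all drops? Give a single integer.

Answer: 1

Derivation:
Drop 1: Z rot0 at col 1 lands with bottom-row=0; cleared 0 line(s) (total 0); column heights now [0 2 2 1], max=2
Drop 2: L rot0 at col 1 lands with bottom-row=2; cleared 0 line(s) (total 0); column heights now [0 3 3 4], max=4
Drop 3: I rot1 at col 3 lands with bottom-row=4; cleared 0 line(s) (total 0); column heights now [0 3 3 8], max=8
Drop 4: T rot2 at col 0 lands with bottom-row=3; cleared 1 line(s) (total 1); column heights now [0 4 3 7], max=7
Drop 5: J rot3 at col 2 lands with bottom-row=7; cleared 0 line(s) (total 1); column heights now [0 4 8 10], max=10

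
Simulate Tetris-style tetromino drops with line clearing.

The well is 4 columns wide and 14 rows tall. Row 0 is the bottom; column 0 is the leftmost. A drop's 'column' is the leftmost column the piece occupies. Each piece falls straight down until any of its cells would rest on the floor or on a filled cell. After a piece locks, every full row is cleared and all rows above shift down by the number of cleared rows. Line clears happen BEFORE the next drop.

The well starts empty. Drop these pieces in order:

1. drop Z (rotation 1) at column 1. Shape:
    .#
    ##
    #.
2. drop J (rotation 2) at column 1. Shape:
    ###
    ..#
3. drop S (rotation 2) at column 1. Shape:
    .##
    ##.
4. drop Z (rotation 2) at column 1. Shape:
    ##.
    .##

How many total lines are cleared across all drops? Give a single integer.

Answer: 0

Derivation:
Drop 1: Z rot1 at col 1 lands with bottom-row=0; cleared 0 line(s) (total 0); column heights now [0 2 3 0], max=3
Drop 2: J rot2 at col 1 lands with bottom-row=2; cleared 0 line(s) (total 0); column heights now [0 4 4 4], max=4
Drop 3: S rot2 at col 1 lands with bottom-row=4; cleared 0 line(s) (total 0); column heights now [0 5 6 6], max=6
Drop 4: Z rot2 at col 1 lands with bottom-row=6; cleared 0 line(s) (total 0); column heights now [0 8 8 7], max=8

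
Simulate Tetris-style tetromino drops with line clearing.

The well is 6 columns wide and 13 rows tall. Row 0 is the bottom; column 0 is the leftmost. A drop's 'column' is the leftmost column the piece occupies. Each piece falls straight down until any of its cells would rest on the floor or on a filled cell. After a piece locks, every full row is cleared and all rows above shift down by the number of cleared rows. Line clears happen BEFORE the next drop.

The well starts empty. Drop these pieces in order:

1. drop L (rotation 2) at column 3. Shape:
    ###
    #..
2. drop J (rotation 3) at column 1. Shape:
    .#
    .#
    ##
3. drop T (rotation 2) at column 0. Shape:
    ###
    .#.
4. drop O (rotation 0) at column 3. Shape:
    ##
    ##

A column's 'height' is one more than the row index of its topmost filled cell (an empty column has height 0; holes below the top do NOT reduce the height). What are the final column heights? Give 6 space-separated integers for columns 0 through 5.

Drop 1: L rot2 at col 3 lands with bottom-row=0; cleared 0 line(s) (total 0); column heights now [0 0 0 2 2 2], max=2
Drop 2: J rot3 at col 1 lands with bottom-row=0; cleared 0 line(s) (total 0); column heights now [0 1 3 2 2 2], max=3
Drop 3: T rot2 at col 0 lands with bottom-row=2; cleared 0 line(s) (total 0); column heights now [4 4 4 2 2 2], max=4
Drop 4: O rot0 at col 3 lands with bottom-row=2; cleared 0 line(s) (total 0); column heights now [4 4 4 4 4 2], max=4

Answer: 4 4 4 4 4 2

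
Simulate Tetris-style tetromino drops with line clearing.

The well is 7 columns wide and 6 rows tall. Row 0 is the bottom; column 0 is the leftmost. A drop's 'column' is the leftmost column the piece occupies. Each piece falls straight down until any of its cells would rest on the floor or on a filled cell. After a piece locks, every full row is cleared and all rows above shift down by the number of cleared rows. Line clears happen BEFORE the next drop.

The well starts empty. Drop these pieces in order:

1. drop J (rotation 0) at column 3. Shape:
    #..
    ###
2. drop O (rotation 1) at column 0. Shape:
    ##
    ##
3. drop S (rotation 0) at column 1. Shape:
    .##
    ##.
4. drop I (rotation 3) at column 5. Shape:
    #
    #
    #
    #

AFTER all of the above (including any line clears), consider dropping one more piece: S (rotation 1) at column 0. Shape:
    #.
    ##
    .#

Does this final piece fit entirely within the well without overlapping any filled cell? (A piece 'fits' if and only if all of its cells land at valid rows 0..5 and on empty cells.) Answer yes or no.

Answer: yes

Derivation:
Drop 1: J rot0 at col 3 lands with bottom-row=0; cleared 0 line(s) (total 0); column heights now [0 0 0 2 1 1 0], max=2
Drop 2: O rot1 at col 0 lands with bottom-row=0; cleared 0 line(s) (total 0); column heights now [2 2 0 2 1 1 0], max=2
Drop 3: S rot0 at col 1 lands with bottom-row=2; cleared 0 line(s) (total 0); column heights now [2 3 4 4 1 1 0], max=4
Drop 4: I rot3 at col 5 lands with bottom-row=1; cleared 0 line(s) (total 0); column heights now [2 3 4 4 1 5 0], max=5
Test piece S rot1 at col 0 (width 2): heights before test = [2 3 4 4 1 5 0]; fits = True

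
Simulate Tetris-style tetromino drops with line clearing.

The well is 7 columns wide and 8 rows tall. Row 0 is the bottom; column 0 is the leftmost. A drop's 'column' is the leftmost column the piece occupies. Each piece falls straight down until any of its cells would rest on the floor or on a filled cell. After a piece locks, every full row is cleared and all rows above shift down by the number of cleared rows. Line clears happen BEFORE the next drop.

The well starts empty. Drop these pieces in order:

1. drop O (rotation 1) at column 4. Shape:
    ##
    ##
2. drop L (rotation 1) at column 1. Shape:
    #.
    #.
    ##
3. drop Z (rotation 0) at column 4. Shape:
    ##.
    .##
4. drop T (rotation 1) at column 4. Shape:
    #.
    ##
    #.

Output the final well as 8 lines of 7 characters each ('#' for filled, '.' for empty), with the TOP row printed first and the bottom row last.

Drop 1: O rot1 at col 4 lands with bottom-row=0; cleared 0 line(s) (total 0); column heights now [0 0 0 0 2 2 0], max=2
Drop 2: L rot1 at col 1 lands with bottom-row=0; cleared 0 line(s) (total 0); column heights now [0 3 1 0 2 2 0], max=3
Drop 3: Z rot0 at col 4 lands with bottom-row=2; cleared 0 line(s) (total 0); column heights now [0 3 1 0 4 4 3], max=4
Drop 4: T rot1 at col 4 lands with bottom-row=4; cleared 0 line(s) (total 0); column heights now [0 3 1 0 7 6 3], max=7

Answer: .......
....#..
....##.
....#..
....##.
.#...##
.#..##.
.##.##.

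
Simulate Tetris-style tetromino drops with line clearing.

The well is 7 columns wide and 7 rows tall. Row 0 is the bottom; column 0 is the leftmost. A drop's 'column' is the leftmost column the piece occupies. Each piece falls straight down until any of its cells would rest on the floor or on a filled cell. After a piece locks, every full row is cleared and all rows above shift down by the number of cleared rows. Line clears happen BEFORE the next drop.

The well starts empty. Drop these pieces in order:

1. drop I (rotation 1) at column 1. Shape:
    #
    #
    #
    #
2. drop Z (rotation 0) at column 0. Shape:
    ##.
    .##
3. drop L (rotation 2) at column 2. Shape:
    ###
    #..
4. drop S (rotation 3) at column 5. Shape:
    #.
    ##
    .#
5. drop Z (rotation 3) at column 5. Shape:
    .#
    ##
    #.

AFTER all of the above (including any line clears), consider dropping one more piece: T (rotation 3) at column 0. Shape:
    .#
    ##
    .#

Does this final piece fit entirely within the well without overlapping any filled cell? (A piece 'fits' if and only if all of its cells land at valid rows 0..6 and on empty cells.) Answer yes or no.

Drop 1: I rot1 at col 1 lands with bottom-row=0; cleared 0 line(s) (total 0); column heights now [0 4 0 0 0 0 0], max=4
Drop 2: Z rot0 at col 0 lands with bottom-row=4; cleared 0 line(s) (total 0); column heights now [6 6 5 0 0 0 0], max=6
Drop 3: L rot2 at col 2 lands with bottom-row=5; cleared 0 line(s) (total 0); column heights now [6 6 7 7 7 0 0], max=7
Drop 4: S rot3 at col 5 lands with bottom-row=0; cleared 0 line(s) (total 0); column heights now [6 6 7 7 7 3 2], max=7
Drop 5: Z rot3 at col 5 lands with bottom-row=3; cleared 0 line(s) (total 0); column heights now [6 6 7 7 7 5 6], max=7
Test piece T rot3 at col 0 (width 2): heights before test = [6 6 7 7 7 5 6]; fits = False

Answer: no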